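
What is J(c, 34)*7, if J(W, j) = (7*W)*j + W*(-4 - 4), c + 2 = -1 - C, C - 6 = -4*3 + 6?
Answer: -4830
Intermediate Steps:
C = 0 (C = 6 + (-4*3 + 6) = 6 + (-12 + 6) = 6 - 6 = 0)
c = -3 (c = -2 + (-1 - 1*0) = -2 + (-1 + 0) = -2 - 1 = -3)
J(W, j) = -8*W + 7*W*j (J(W, j) = 7*W*j + W*(-8) = 7*W*j - 8*W = -8*W + 7*W*j)
J(c, 34)*7 = -3*(-8 + 7*34)*7 = -3*(-8 + 238)*7 = -3*230*7 = -690*7 = -4830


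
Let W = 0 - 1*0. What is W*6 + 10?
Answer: 10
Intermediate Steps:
W = 0 (W = 0 + 0 = 0)
W*6 + 10 = 0*6 + 10 = 0 + 10 = 10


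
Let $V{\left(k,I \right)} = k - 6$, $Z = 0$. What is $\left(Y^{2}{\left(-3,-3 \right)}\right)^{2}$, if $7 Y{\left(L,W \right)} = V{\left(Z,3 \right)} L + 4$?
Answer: $\frac{234256}{2401} \approx 97.566$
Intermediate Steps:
$V{\left(k,I \right)} = -6 + k$ ($V{\left(k,I \right)} = k - 6 = -6 + k$)
$Y{\left(L,W \right)} = \frac{4}{7} - \frac{6 L}{7}$ ($Y{\left(L,W \right)} = \frac{\left(-6 + 0\right) L + 4}{7} = \frac{- 6 L + 4}{7} = \frac{4 - 6 L}{7} = \frac{4}{7} - \frac{6 L}{7}$)
$\left(Y^{2}{\left(-3,-3 \right)}\right)^{2} = \left(\left(\frac{4}{7} - - \frac{18}{7}\right)^{2}\right)^{2} = \left(\left(\frac{4}{7} + \frac{18}{7}\right)^{2}\right)^{2} = \left(\left(\frac{22}{7}\right)^{2}\right)^{2} = \left(\frac{484}{49}\right)^{2} = \frac{234256}{2401}$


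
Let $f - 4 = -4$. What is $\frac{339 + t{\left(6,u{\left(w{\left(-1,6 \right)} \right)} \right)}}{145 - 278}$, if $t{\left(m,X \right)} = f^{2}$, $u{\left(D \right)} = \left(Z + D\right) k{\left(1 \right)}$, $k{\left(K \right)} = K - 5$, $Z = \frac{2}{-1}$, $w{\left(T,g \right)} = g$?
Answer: $- \frac{339}{133} \approx -2.5489$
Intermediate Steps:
$Z = -2$ ($Z = 2 \left(-1\right) = -2$)
$k{\left(K \right)} = -5 + K$
$f = 0$ ($f = 4 - 4 = 0$)
$u{\left(D \right)} = 8 - 4 D$ ($u{\left(D \right)} = \left(-2 + D\right) \left(-5 + 1\right) = \left(-2 + D\right) \left(-4\right) = 8 - 4 D$)
$t{\left(m,X \right)} = 0$ ($t{\left(m,X \right)} = 0^{2} = 0$)
$\frac{339 + t{\left(6,u{\left(w{\left(-1,6 \right)} \right)} \right)}}{145 - 278} = \frac{339 + 0}{145 - 278} = \frac{339}{-133} = 339 \left(- \frac{1}{133}\right) = - \frac{339}{133}$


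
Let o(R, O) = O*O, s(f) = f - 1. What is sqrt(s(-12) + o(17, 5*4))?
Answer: 3*sqrt(43) ≈ 19.672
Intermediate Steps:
s(f) = -1 + f
o(R, O) = O**2
sqrt(s(-12) + o(17, 5*4)) = sqrt((-1 - 12) + (5*4)**2) = sqrt(-13 + 20**2) = sqrt(-13 + 400) = sqrt(387) = 3*sqrt(43)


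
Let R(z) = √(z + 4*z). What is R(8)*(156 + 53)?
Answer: 418*√10 ≈ 1321.8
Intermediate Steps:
R(z) = √5*√z (R(z) = √(5*z) = √5*√z)
R(8)*(156 + 53) = (√5*√8)*(156 + 53) = (√5*(2*√2))*209 = (2*√10)*209 = 418*√10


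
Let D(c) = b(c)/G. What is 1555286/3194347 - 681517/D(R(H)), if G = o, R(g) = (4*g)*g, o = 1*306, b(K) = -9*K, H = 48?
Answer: 37016197092671/14719550976 ≈ 2514.8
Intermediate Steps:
o = 306
R(g) = 4*g²
G = 306
D(c) = -c/34 (D(c) = -9*c/306 = -9*c*(1/306) = -c/34)
1555286/3194347 - 681517/D(R(H)) = 1555286/3194347 - 681517/((-2*48²/17)) = 1555286*(1/3194347) - 681517/((-2*2304/17)) = 1555286/3194347 - 681517/((-1/34*9216)) = 1555286/3194347 - 681517/(-4608/17) = 1555286/3194347 - 681517*(-17/4608) = 1555286/3194347 + 11585789/4608 = 37016197092671/14719550976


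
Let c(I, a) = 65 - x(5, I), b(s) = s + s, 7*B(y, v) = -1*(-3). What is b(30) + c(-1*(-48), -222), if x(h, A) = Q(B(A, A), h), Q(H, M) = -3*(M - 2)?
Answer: 134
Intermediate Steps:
B(y, v) = 3/7 (B(y, v) = (-1*(-3))/7 = (1/7)*3 = 3/7)
Q(H, M) = 6 - 3*M (Q(H, M) = -3*(-2 + M) = 6 - 3*M)
x(h, A) = 6 - 3*h
b(s) = 2*s
c(I, a) = 74 (c(I, a) = 65 - (6 - 3*5) = 65 - (6 - 15) = 65 - 1*(-9) = 65 + 9 = 74)
b(30) + c(-1*(-48), -222) = 2*30 + 74 = 60 + 74 = 134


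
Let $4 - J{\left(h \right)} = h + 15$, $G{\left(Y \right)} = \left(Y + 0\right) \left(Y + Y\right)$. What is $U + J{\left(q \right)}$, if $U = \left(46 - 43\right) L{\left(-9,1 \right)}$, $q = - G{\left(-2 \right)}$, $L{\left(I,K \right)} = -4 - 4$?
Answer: $-27$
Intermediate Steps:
$G{\left(Y \right)} = 2 Y^{2}$ ($G{\left(Y \right)} = Y 2 Y = 2 Y^{2}$)
$L{\left(I,K \right)} = -8$
$q = -8$ ($q = - 2 \left(-2\right)^{2} = - 2 \cdot 4 = \left(-1\right) 8 = -8$)
$U = -24$ ($U = \left(46 - 43\right) \left(-8\right) = 3 \left(-8\right) = -24$)
$J{\left(h \right)} = -11 - h$ ($J{\left(h \right)} = 4 - \left(h + 15\right) = 4 - \left(15 + h\right) = -11 - h$)
$U + J{\left(q \right)} = -24 - 3 = -27$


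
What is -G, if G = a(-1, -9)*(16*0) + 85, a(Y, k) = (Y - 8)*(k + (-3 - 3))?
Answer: -85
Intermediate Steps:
a(Y, k) = (-8 + Y)*(-6 + k) (a(Y, k) = (-8 + Y)*(k - 6) = (-8 + Y)*(-6 + k))
G = 85 (G = (48 - 8*(-9) - 6*(-1) - 1*(-9))*(16*0) + 85 = (48 + 72 + 6 + 9)*0 + 85 = 135*0 + 85 = 0 + 85 = 85)
-G = -1*85 = -85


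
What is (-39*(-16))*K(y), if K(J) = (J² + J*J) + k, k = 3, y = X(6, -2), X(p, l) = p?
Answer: 46800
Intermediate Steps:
y = 6
K(J) = 3 + 2*J² (K(J) = (J² + J*J) + 3 = (J² + J²) + 3 = 2*J² + 3 = 3 + 2*J²)
(-39*(-16))*K(y) = (-39*(-16))*(3 + 2*6²) = 624*(3 + 2*36) = 624*(3 + 72) = 624*75 = 46800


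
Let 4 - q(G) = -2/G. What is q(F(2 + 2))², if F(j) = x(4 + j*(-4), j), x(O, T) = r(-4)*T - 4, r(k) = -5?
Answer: 2209/144 ≈ 15.340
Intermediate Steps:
x(O, T) = -4 - 5*T (x(O, T) = -5*T - 4 = -4 - 5*T)
F(j) = -4 - 5*j
q(G) = 4 + 2/G (q(G) = 4 - (-2)/G = 4 + 2/G)
q(F(2 + 2))² = (4 + 2/(-4 - 5*(2 + 2)))² = (4 + 2/(-4 - 5*4))² = (4 + 2/(-4 - 20))² = (4 + 2/(-24))² = (4 + 2*(-1/24))² = (4 - 1/12)² = (47/12)² = 2209/144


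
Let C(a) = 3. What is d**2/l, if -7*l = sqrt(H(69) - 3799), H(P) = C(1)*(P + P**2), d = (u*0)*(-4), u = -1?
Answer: 0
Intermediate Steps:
d = 0 (d = -1*0*(-4) = 0*(-4) = 0)
H(P) = 3*P + 3*P**2 (H(P) = 3*(P + P**2) = 3*P + 3*P**2)
l = -sqrt(10691)/7 (l = -sqrt(3*69*(1 + 69) - 3799)/7 = -sqrt(3*69*70 - 3799)/7 = -sqrt(14490 - 3799)/7 = -sqrt(10691)/7 ≈ -14.771)
d**2/l = 0**2/((-sqrt(10691)/7)) = 0*(-7*sqrt(10691)/10691) = 0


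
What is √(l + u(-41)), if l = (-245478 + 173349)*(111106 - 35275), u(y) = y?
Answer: 4*I*√341850890 ≈ 73957.0*I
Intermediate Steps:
l = -5469614199 (l = -72129*75831 = -5469614199)
√(l + u(-41)) = √(-5469614199 - 41) = √(-5469614240) = 4*I*√341850890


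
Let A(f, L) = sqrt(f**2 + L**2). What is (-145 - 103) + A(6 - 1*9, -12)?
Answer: -248 + 3*sqrt(17) ≈ -235.63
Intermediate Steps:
A(f, L) = sqrt(L**2 + f**2)
(-145 - 103) + A(6 - 1*9, -12) = (-145 - 103) + sqrt((-12)**2 + (6 - 1*9)**2) = -248 + sqrt(144 + (6 - 9)**2) = -248 + sqrt(144 + (-3)**2) = -248 + sqrt(144 + 9) = -248 + sqrt(153) = -248 + 3*sqrt(17)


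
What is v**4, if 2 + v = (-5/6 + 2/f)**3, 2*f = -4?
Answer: 9660714532561/2176782336 ≈ 4438.1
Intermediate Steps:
f = -2 (f = (1/2)*(-4) = -2)
v = -1763/216 (v = -2 + (-5/6 + 2/(-2))**3 = -2 + (-5*1/6 + 2*(-1/2))**3 = -2 + (-5/6 - 1)**3 = -2 + (-11/6)**3 = -2 - 1331/216 = -1763/216 ≈ -8.1620)
v**4 = (-1763/216)**4 = 9660714532561/2176782336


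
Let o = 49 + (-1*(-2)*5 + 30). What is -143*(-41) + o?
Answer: 5952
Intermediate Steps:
o = 89 (o = 49 + (2*5 + 30) = 49 + (10 + 30) = 49 + 40 = 89)
-143*(-41) + o = -143*(-41) + 89 = 5863 + 89 = 5952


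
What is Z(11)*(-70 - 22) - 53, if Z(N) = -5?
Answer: 407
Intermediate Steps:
Z(11)*(-70 - 22) - 53 = -5*(-70 - 22) - 53 = -5*(-92) - 53 = 460 - 53 = 407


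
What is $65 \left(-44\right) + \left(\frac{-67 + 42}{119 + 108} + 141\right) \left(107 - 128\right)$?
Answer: $- \frac{1320842}{227} \approx -5818.7$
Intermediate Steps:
$65 \left(-44\right) + \left(\frac{-67 + 42}{119 + 108} + 141\right) \left(107 - 128\right) = -2860 + \left(- \frac{25}{227} + 141\right) \left(-21\right) = -2860 + \frac{31982}{227} \left(-21\right) = -2860 - \frac{671622}{227} = - \frac{1320842}{227}$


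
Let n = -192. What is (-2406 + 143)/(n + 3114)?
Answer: -2263/2922 ≈ -0.77447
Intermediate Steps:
(-2406 + 143)/(n + 3114) = (-2406 + 143)/(-192 + 3114) = -2263/2922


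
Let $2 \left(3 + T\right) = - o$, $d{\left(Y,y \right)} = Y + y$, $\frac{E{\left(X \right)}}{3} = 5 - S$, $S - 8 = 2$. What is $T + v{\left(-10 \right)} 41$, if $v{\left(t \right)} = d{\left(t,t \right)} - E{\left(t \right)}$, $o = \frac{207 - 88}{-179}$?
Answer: $- \frac{74345}{358} \approx -207.67$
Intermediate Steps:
$S = 10$ ($S = 8 + 2 = 10$)
$E{\left(X \right)} = -15$ ($E{\left(X \right)} = 3 \left(5 - 10\right) = 3 \left(-5\right) = -15$)
$o = - \frac{119}{179}$ ($o = \left(207 - 88\right) \left(- \frac{1}{179}\right) = 119 \left(- \frac{1}{179}\right) = - \frac{119}{179} \approx -0.6648$)
$v{\left(t \right)} = 15 + 2 t$ ($v{\left(t \right)} = \left(t + t\right) - -15 = 2 t + 15 = 15 + 2 t$)
$T = - \frac{955}{358}$ ($T = -3 + \frac{\left(-1\right) \left(- \frac{119}{179}\right)}{2} = -3 + \frac{1}{2} \cdot \frac{119}{179} = -3 + \frac{119}{358} = - \frac{955}{358} \approx -2.6676$)
$T + v{\left(-10 \right)} 41 = - \frac{955}{358} + \left(15 + 2 \left(-10\right)\right) 41 = - \frac{955}{358} + \left(15 - 20\right) 41 = - \frac{955}{358} - 205 = - \frac{74345}{358}$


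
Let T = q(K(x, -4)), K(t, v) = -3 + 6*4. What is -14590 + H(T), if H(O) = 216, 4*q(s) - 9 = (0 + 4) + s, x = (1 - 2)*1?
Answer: -14374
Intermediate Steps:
x = -1 (x = -1*1 = -1)
K(t, v) = 21 (K(t, v) = -3 + 24 = 21)
q(s) = 13/4 + s/4 (q(s) = 9/4 + ((0 + 4) + s)/4 = 9/4 + (4 + s)/4 = 9/4 + (1 + s/4) = 13/4 + s/4)
T = 17/2 (T = 13/4 + (1/4)*21 = 13/4 + 21/4 = 17/2 ≈ 8.5000)
-14590 + H(T) = -14590 + 216 = -14374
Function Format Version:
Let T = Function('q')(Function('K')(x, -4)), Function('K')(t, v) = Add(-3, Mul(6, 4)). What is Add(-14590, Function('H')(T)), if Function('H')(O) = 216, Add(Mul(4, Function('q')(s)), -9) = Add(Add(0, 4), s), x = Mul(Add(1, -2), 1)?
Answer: -14374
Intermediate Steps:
x = -1 (x = Mul(-1, 1) = -1)
Function('K')(t, v) = 21 (Function('K')(t, v) = Add(-3, 24) = 21)
Function('q')(s) = Add(Rational(13, 4), Mul(Rational(1, 4), s)) (Function('q')(s) = Add(Rational(9, 4), Mul(Rational(1, 4), Add(Add(0, 4), s))) = Add(Rational(9, 4), Mul(Rational(1, 4), Add(4, s))) = Add(Rational(9, 4), Add(1, Mul(Rational(1, 4), s))) = Add(Rational(13, 4), Mul(Rational(1, 4), s)))
T = Rational(17, 2) (T = Add(Rational(13, 4), Mul(Rational(1, 4), 21)) = Add(Rational(13, 4), Rational(21, 4)) = Rational(17, 2) ≈ 8.5000)
Add(-14590, Function('H')(T)) = Add(-14590, 216) = -14374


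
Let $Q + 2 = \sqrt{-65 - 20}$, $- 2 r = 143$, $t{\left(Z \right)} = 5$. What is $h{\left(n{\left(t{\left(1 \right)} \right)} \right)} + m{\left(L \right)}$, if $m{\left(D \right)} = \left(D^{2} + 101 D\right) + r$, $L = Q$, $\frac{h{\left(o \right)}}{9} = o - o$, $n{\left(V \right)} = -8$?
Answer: $- \frac{709}{2} + 97 i \sqrt{85} \approx -354.5 + 894.3 i$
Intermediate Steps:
$h{\left(o \right)} = 0$ ($h{\left(o \right)} = 9 \left(o - o\right) = 9 \cdot 0 = 0$)
$r = - \frac{143}{2}$ ($r = \left(- \frac{1}{2}\right) 143 = - \frac{143}{2} \approx -71.5$)
$Q = -2 + i \sqrt{85}$ ($Q = -2 + \sqrt{-65 - 20} = -2 + \sqrt{-85} = -2 + i \sqrt{85} \approx -2.0 + 9.2195 i$)
$L = -2 + i \sqrt{85} \approx -2.0 + 9.2195 i$
$m{\left(D \right)} = - \frac{143}{2} + D^{2} + 101 D$ ($m{\left(D \right)} = \left(D^{2} + 101 D\right) - \frac{143}{2} = - \frac{143}{2} + D^{2} + 101 D$)
$h{\left(n{\left(t{\left(1 \right)} \right)} \right)} + m{\left(L \right)} = 0 + \left(- \frac{143}{2} + \left(-2 + i \sqrt{85}\right)^{2} + 101 \left(-2 + i \sqrt{85}\right)\right) = 0 - \left(\frac{547}{2} - \left(-2 + i \sqrt{85}\right)^{2} - 101 i \sqrt{85}\right) = 0 + \left(- \frac{547}{2} + \left(-2 + i \sqrt{85}\right)^{2} + 101 i \sqrt{85}\right) = - \frac{547}{2} + \left(-2 + i \sqrt{85}\right)^{2} + 101 i \sqrt{85}$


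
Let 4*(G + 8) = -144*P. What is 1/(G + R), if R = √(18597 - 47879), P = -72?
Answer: 1292/3353169 - 121*I*√2/6706338 ≈ 0.00038531 - 2.5516e-5*I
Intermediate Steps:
R = 121*I*√2 (R = √(-29282) = 121*I*√2 ≈ 171.12*I)
G = 2584 (G = -8 + (-144*(-72))/4 = -8 + (¼)*10368 = -8 + 2592 = 2584)
1/(G + R) = 1/(2584 + 121*I*√2)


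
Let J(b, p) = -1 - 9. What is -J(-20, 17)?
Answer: 10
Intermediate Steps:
J(b, p) = -10
-J(-20, 17) = -1*(-10) = 10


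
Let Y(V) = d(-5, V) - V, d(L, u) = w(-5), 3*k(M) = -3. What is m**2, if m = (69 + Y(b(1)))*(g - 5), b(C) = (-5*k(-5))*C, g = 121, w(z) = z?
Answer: 46840336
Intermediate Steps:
k(M) = -1 (k(M) = (1/3)*(-3) = -1)
d(L, u) = -5
b(C) = 5*C (b(C) = (-5*(-1))*C = 5*C)
Y(V) = -5 - V
m = 6844 (m = (69 + (-5 - 5))*(121 - 5) = (69 + (-5 - 1*5))*116 = (69 + (-5 - 5))*116 = (69 - 10)*116 = 59*116 = 6844)
m**2 = 6844**2 = 46840336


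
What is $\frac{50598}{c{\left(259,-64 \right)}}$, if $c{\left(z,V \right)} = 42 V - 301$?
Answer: $- \frac{50598}{2989} \approx -16.928$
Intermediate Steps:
$c{\left(z,V \right)} = -301 + 42 V$
$\frac{50598}{c{\left(259,-64 \right)}} = \frac{50598}{-301 + 42 \left(-64\right)} = \frac{50598}{-301 - 2688} = \frac{50598}{-2989} = 50598 \left(- \frac{1}{2989}\right) = - \frac{50598}{2989}$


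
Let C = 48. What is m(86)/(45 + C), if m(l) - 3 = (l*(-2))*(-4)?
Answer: 691/93 ≈ 7.4301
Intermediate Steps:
m(l) = 3 + 8*l (m(l) = 3 + (l*(-2))*(-4) = 3 - 2*l*(-4) = 3 + 8*l)
m(86)/(45 + C) = (3 + 8*86)/(45 + 48) = (3 + 688)/93 = 691*(1/93) = 691/93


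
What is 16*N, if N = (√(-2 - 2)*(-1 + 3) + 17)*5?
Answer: 1360 + 320*I ≈ 1360.0 + 320.0*I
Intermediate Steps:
N = 85 + 20*I (N = (√(-4)*2 + 17)*5 = ((2*I)*2 + 17)*5 = (4*I + 17)*5 = (17 + 4*I)*5 = 85 + 20*I ≈ 85.0 + 20.0*I)
16*N = 16*(85 + 20*I) = 1360 + 320*I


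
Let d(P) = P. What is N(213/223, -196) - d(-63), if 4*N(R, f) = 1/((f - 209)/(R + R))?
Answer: 3793159/60210 ≈ 62.999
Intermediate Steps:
N(R, f) = R/(2*(-209 + f)) (N(R, f) = 1/(4*(((f - 209)/(R + R)))) = 1/(4*(((-209 + f)/((2*R))))) = 1/(4*(((-209 + f)*(1/(2*R))))) = 1/(4*(((-209 + f)/(2*R)))) = (2*R/(-209 + f))/4 = R/(2*(-209 + f)))
N(213/223, -196) - d(-63) = (213/223)/(2*(-209 - 196)) - 1*(-63) = (½)*(213*(1/223))/(-405) + 63 = (½)*(213/223)*(-1/405) + 63 = -71/60210 + 63 = 3793159/60210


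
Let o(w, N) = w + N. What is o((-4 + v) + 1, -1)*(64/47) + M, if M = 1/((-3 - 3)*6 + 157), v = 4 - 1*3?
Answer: -23185/5687 ≈ -4.0768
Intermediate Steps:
v = 1 (v = 4 - 3 = 1)
o(w, N) = N + w
M = 1/121 (M = 1/(-6*6 + 157) = 1/(-36 + 157) = 1/121 ≈ 0.0082645)
o((-4 + v) + 1, -1)*(64/47) + M = (-1 + ((-4 + 1) + 1))*(64/47) + 1/121 = (-1 + (-3 + 1))*(64*(1/47)) + 1/121 = (-1 - 2)*(64/47) + 1/121 = -3*64/47 + 1/121 = -192/47 + 1/121 = -23185/5687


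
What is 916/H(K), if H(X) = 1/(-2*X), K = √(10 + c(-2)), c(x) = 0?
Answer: -1832*√10 ≈ -5793.3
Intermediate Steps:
K = √10 (K = √(10 + 0) = √10 ≈ 3.1623)
H(X) = -1/(2*X)
916/H(K) = 916/((-√10/10/2)) = 916/((-√10/20)) = 916*(-2*√10) = -1832*√10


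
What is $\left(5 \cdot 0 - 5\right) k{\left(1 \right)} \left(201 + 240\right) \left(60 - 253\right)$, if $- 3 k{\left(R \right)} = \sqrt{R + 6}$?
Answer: $- 141855 \sqrt{7} \approx -3.7531 \cdot 10^{5}$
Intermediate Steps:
$k{\left(R \right)} = - \frac{\sqrt{6 + R}}{3}$ ($k{\left(R \right)} = - \frac{\sqrt{R + 6}}{3} = - \frac{\sqrt{6 + R}}{3}$)
$\left(5 \cdot 0 - 5\right) k{\left(1 \right)} \left(201 + 240\right) \left(60 - 253\right) = \left(5 \cdot 0 - 5\right) \left(- \frac{\sqrt{6 + 1}}{3}\right) \left(201 + 240\right) \left(60 - 253\right) = \left(0 - 5\right) \left(- \frac{\sqrt{7}}{3}\right) 441 \left(-193\right) = - 5 \left(- \frac{\sqrt{7}}{3}\right) \left(-85113\right) = \frac{5 \sqrt{7}}{3} \left(-85113\right) = - 141855 \sqrt{7}$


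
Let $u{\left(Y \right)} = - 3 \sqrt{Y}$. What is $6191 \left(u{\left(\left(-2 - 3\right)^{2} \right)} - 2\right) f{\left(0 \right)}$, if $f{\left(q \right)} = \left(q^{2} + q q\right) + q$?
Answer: $0$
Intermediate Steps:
$f{\left(q \right)} = q + 2 q^{2}$ ($f{\left(q \right)} = \left(q^{2} + q^{2}\right) + q = 2 q^{2} + q = q + 2 q^{2}$)
$6191 \left(u{\left(\left(-2 - 3\right)^{2} \right)} - 2\right) f{\left(0 \right)} = 6191 \left(- 3 \sqrt{\left(-2 - 3\right)^{2}} - 2\right) 0 \left(1 + 2 \cdot 0\right) = 6191 \left(- 3 \sqrt{\left(-5\right)^{2}} - 2\right) 0 \left(1 + 0\right) = 6191 \left(- 3 \sqrt{25} - 2\right) 0 \cdot 1 = 6191 \left(\left(-3\right) 5 - 2\right) 0 = 6191 \left(-15 - 2\right) 0 = 6191 \left(\left(-17\right) 0\right) = 6191 \cdot 0 = 0$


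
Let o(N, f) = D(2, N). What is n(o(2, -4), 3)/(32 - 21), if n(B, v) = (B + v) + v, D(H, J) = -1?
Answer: 5/11 ≈ 0.45455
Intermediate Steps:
o(N, f) = -1
n(B, v) = B + 2*v
n(o(2, -4), 3)/(32 - 21) = (-1 + 2*3)/(32 - 21) = (-1 + 6)/11 = 5*(1/11) = 5/11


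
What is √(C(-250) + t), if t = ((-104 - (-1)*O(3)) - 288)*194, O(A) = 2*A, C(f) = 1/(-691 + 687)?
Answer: 7*I*√6113/2 ≈ 273.65*I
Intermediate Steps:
C(f) = -¼ (C(f) = 1/(-4) = -¼)
t = -74884 (t = ((-104 - (-1)*2*3) - 288)*194 = ((-104 - (-1)*6) - 288)*194 = ((-104 - 1*(-6)) - 288)*194 = ((-104 + 6) - 288)*194 = (-98 - 288)*194 = -386*194 = -74884)
√(C(-250) + t) = √(-¼ - 74884) = √(-299537/4) = 7*I*√6113/2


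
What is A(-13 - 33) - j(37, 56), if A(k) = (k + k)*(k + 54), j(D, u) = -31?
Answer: -705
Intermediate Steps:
A(k) = 2*k*(54 + k) (A(k) = (2*k)*(54 + k) = 2*k*(54 + k))
A(-13 - 33) - j(37, 56) = 2*(-13 - 33)*(54 + (-13 - 33)) - 1*(-31) = 2*(-46)*(54 - 46) + 31 = 2*(-46)*8 + 31 = -736 + 31 = -705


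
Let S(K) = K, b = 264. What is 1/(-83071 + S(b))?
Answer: -1/82807 ≈ -1.2076e-5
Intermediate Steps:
1/(-83071 + S(b)) = 1/(-83071 + 264) = 1/(-82807) = -1/82807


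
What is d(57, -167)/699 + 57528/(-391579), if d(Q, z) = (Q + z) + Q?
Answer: -60965759/273713721 ≈ -0.22274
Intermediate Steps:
d(Q, z) = z + 2*Q
d(57, -167)/699 + 57528/(-391579) = (-167 + 2*57)/699 + 57528/(-391579) = (-167 + 114)*(1/699) + 57528*(-1/391579) = -53*1/699 - 57528/391579 = -53/699 - 57528/391579 = -60965759/273713721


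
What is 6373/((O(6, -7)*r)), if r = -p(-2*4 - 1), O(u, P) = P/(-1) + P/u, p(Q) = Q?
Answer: 12746/105 ≈ 121.39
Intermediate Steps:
O(u, P) = -P + P/u (O(u, P) = P*(-1) + P/u = -P + P/u)
r = 9 (r = -(-2*4 - 1) = -(-8 - 1) = -1*(-9) = 9)
6373/((O(6, -7)*r)) = 6373/(((-1*(-7) - 7/6)*9)) = 6373/(((7 - 7*1/6)*9)) = 6373/(((7 - 7/6)*9)) = 6373/(((35/6)*9)) = 6373/(105/2) = 6373*(2/105) = 12746/105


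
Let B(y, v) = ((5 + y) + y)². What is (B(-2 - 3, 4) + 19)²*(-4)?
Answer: -7744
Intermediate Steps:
B(y, v) = (5 + 2*y)²
(B(-2 - 3, 4) + 19)²*(-4) = ((5 + 2*(-2 - 3))² + 19)²*(-4) = ((5 + 2*(-5))² + 19)²*(-4) = ((5 - 10)² + 19)²*(-4) = ((-5)² + 19)²*(-4) = (25 + 19)²*(-4) = 44²*(-4) = 1936*(-4) = -7744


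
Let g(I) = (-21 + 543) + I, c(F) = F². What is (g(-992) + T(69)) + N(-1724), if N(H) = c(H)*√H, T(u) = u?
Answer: -401 + 5944352*I*√431 ≈ -401.0 + 1.2341e+8*I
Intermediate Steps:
g(I) = 522 + I
N(H) = H^(5/2) (N(H) = H²*√H = H^(5/2))
(g(-992) + T(69)) + N(-1724) = ((522 - 992) + 69) + (-1724)^(5/2) = (-470 + 69) + 5944352*I*√431 = -401 + 5944352*I*√431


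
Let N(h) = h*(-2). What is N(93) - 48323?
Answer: -48509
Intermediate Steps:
N(h) = -2*h
N(93) - 48323 = -2*93 - 48323 = -186 - 48323 = -48509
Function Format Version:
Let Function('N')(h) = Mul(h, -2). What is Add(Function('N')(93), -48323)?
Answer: -48509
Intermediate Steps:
Function('N')(h) = Mul(-2, h)
Add(Function('N')(93), -48323) = Add(Mul(-2, 93), -48323) = Add(-186, -48323) = -48509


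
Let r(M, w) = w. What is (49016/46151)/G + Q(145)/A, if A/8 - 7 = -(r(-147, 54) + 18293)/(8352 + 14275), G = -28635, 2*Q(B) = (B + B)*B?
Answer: 89813827899971857/211508855226480 ≈ 424.63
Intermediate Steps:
Q(B) = B**2 (Q(B) = ((B + B)*B)/2 = ((2*B)*B)/2 = (2*B**2)/2 = B**2)
A = 1120336/22627 (A = 56 + 8*(-(54 + 18293)/(8352 + 14275)) = 56 + 8*(-18347/22627) = 56 - 146776/22627 = 1120336/22627 ≈ 49.513)
(49016/46151)/G + Q(145)/A = (49016/46151)/(-28635) + 145**2/(1120336/22627) = (49016*(1/46151))*(-1/28635) + 21025*(22627/1120336) = (49016/46151)*(-1/28635) + 475732675/1120336 = -49016/1321533885 + 475732675/1120336 = 89813827899971857/211508855226480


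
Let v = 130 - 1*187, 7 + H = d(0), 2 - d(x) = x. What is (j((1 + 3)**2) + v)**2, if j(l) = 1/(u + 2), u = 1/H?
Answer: 258064/81 ≈ 3186.0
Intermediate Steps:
d(x) = 2 - x
H = -5 (H = -7 + (2 - 1*0) = -7 + (2 + 0) = -7 + 2 = -5)
v = -57 (v = 130 - 187 = -57)
u = -1/5 (u = 1/(-5) = -1/5 ≈ -0.20000)
j(l) = 5/9 (j(l) = 1/(-1/5 + 2) = 1/(9/5) = 5/9)
(j((1 + 3)**2) + v)**2 = (5/9 - 57)**2 = (-508/9)**2 = 258064/81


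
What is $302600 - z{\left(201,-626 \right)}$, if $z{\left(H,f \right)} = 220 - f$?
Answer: $301754$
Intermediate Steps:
$302600 - z{\left(201,-626 \right)} = 302600 - \left(220 - -626\right) = 302600 - \left(220 + 626\right) = 302600 - 846 = 301754$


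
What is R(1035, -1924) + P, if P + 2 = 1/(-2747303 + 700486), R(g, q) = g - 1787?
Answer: -1543300019/2046817 ≈ -754.00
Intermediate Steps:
R(g, q) = -1787 + g
P = -4093635/2046817 (P = -2 + 1/(-2747303 + 700486) = -2 + 1/(-2046817) = -2 - 1/2046817 = -4093635/2046817 ≈ -2.0000)
R(1035, -1924) + P = (-1787 + 1035) - 4093635/2046817 = -752 - 4093635/2046817 = -1543300019/2046817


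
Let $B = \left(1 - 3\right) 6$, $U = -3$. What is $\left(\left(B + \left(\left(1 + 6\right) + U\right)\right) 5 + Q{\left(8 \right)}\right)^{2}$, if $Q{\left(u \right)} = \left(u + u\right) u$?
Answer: $7744$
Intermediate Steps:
$B = -12$ ($B = \left(-2\right) 6 = -12$)
$Q{\left(u \right)} = 2 u^{2}$ ($Q{\left(u \right)} = 2 u u = 2 u^{2}$)
$\left(\left(B + \left(\left(1 + 6\right) + U\right)\right) 5 + Q{\left(8 \right)}\right)^{2} = \left(\left(-12 + \left(\left(1 + 6\right) - 3\right)\right) 5 + 2 \cdot 8^{2}\right)^{2} = \left(\left(-12 + \left(7 - 3\right)\right) 5 + 2 \cdot 64\right)^{2} = \left(\left(-12 + 4\right) 5 + 128\right)^{2} = \left(\left(-8\right) 5 + 128\right)^{2} = \left(-40 + 128\right)^{2} = 88^{2} = 7744$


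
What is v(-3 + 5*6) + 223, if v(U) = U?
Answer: 250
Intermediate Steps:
v(-3 + 5*6) + 223 = (-3 + 5*6) + 223 = (-3 + 30) + 223 = 27 + 223 = 250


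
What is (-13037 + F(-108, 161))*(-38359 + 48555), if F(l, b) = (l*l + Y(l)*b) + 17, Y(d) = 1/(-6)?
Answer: -42298106/3 ≈ -1.4099e+7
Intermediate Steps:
Y(d) = -⅙
F(l, b) = 17 + l² - b/6 (F(l, b) = (l*l - b/6) + 17 = (l² - b/6) + 17 = 17 + l² - b/6)
(-13037 + F(-108, 161))*(-38359 + 48555) = (-13037 + (17 + (-108)² - ⅙*161))*(-38359 + 48555) = (-13037 + (17 + 11664 - 161/6))*10196 = (-13037 + 69925/6)*10196 = -8297/6*10196 = -42298106/3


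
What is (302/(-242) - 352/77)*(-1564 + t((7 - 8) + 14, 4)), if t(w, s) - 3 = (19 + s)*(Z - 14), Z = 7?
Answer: 1212534/121 ≈ 10021.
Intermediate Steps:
t(w, s) = -130 - 7*s (t(w, s) = 3 + (19 + s)*(7 - 14) = 3 + (19 + s)*(-7) = 3 + (-133 - 7*s) = -130 - 7*s)
(302/(-242) - 352/77)*(-1564 + t((7 - 8) + 14, 4)) = (302/(-242) - 352/77)*(-1564 + (-130 - 7*4)) = (302*(-1/242) - 352*1/77)*(-1564 + (-130 - 28)) = (-151/121 - 32/7)*(-1564 - 158) = -4929/847*(-1722) = 1212534/121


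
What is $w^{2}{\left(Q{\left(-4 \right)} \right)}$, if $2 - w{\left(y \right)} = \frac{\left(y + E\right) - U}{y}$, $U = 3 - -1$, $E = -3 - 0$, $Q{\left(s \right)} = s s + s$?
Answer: $\frac{361}{144} \approx 2.5069$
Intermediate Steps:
$Q{\left(s \right)} = s + s^{2}$ ($Q{\left(s \right)} = s^{2} + s = s + s^{2}$)
$E = -3$ ($E = -3 + 0 = -3$)
$U = 4$ ($U = 3 + 1 = 4$)
$w{\left(y \right)} = 2 - \frac{-7 + y}{y}$ ($w{\left(y \right)} = 2 - \frac{\left(y - 3\right) - 4}{y} = 2 - \frac{\left(-3 + y\right) - 4}{y} = 2 - \frac{-7 + y}{y}$)
$w^{2}{\left(Q{\left(-4 \right)} \right)} = \left(\frac{7 - 4 \left(1 - 4\right)}{\left(-4\right) \left(1 - 4\right)}\right)^{2} = \left(\frac{7 - -12}{\left(-4\right) \left(-3\right)}\right)^{2} = \left(\frac{7 + 12}{12}\right)^{2} = \left(\frac{1}{12} \cdot 19\right)^{2} = \left(\frac{19}{12}\right)^{2} = \frac{361}{144}$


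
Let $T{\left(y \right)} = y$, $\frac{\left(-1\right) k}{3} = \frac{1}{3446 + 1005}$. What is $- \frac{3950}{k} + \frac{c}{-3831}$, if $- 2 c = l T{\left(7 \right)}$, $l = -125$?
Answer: $\frac{44903022425}{7662} \approx 5.8605 \cdot 10^{6}$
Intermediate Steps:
$k = - \frac{3}{4451}$ ($k = - \frac{3}{3446 + 1005} = - \frac{3}{4451} \approx -0.00067401$)
$c = \frac{875}{2}$ ($c = - \frac{\left(-125\right) 7}{2} = \left(- \frac{1}{2}\right) \left(-875\right) = \frac{875}{2} \approx 437.5$)
$- \frac{3950}{k} + \frac{c}{-3831} = - \frac{3950}{- \frac{3}{4451}} + \frac{875}{2 \left(-3831\right)} = \left(-3950\right) \left(- \frac{4451}{3}\right) + \frac{875}{2} \left(- \frac{1}{3831}\right) = \frac{17581450}{3} - \frac{875}{7662} = \frac{44903022425}{7662}$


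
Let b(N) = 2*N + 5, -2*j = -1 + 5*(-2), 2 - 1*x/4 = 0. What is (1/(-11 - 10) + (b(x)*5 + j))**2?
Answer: 21520321/1764 ≈ 12200.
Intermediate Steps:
x = 8 (x = 8 - 4*0 = 8 + 0 = 8)
j = 11/2 (j = -(-1 + 5*(-2))/2 = -(-1 - 10)/2 = -1/2*(-11) = 11/2 ≈ 5.5000)
b(N) = 5 + 2*N
(1/(-11 - 10) + (b(x)*5 + j))**2 = (1/(-11 - 10) + ((5 + 2*8)*5 + 11/2))**2 = (1/(-21) + ((5 + 16)*5 + 11/2))**2 = (-1/21 + (21*5 + 11/2))**2 = (-1/21 + (105 + 11/2))**2 = (-1/21 + 221/2)**2 = (4639/42)**2 = 21520321/1764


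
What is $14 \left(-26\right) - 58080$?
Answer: $-58444$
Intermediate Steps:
$14 \left(-26\right) - 58080 = -364 - 58080 = -58444$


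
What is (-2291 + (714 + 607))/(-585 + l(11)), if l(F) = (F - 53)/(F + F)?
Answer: 5335/3228 ≈ 1.6527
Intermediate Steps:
l(F) = (-53 + F)/(2*F) (l(F) = (-53 + F)/((2*F)) = (-53 + F)*(1/(2*F)) = (-53 + F)/(2*F))
(-2291 + (714 + 607))/(-585 + l(11)) = (-2291 + (714 + 607))/(-585 + (½)*(-53 + 11)/11) = (-2291 + 1321)/(-585 + (½)*(1/11)*(-42)) = -970/(-585 - 21/11) = -970/(-6456/11) = -970*(-11/6456) = 5335/3228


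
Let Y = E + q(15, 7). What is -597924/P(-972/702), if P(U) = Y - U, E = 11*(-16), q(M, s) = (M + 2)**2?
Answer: -7773012/1487 ≈ -5227.3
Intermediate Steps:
q(M, s) = (2 + M)**2
E = -176
Y = 113 (Y = -176 + (2 + 15)**2 = -176 + 17**2 = -176 + 289 = 113)
P(U) = 113 - U
-597924/P(-972/702) = -597924/(113 - (-972)/702) = -597924/(113 - 1*(-18/13)) = -597924/(113 + 18/13) = -597924/1487/13 = -597924*13/1487 = -7773012/1487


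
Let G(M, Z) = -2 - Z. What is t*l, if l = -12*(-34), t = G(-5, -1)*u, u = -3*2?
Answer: 2448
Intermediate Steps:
u = -6
t = 6 (t = (-2 - 1*(-1))*(-6) = (-2 + 1)*(-6) = -1*(-6) = 6)
l = 408
t*l = 6*408 = 2448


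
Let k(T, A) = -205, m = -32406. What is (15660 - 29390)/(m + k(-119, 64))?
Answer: 13730/32611 ≈ 0.42102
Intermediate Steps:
(15660 - 29390)/(m + k(-119, 64)) = (15660 - 29390)/(-32406 - 205) = -13730/(-32611) = -13730*(-1/32611) = 13730/32611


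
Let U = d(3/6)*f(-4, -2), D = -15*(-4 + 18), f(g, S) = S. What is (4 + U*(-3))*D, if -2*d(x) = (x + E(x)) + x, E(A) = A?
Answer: 105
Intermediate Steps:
D = -210 (D = -15*14 = -210)
d(x) = -3*x/2 (d(x) = -((x + x) + x)/2 = -(2*x + x)/2 = -3*x/2)
U = 3/2 (U = -9/(2*6)*(-2) = -3/2*½*(-2) = -¾*(-2) = 3/2 ≈ 1.5000)
(4 + U*(-3))*D = (4 + (3/2)*(-3))*(-210) = (4 - 9/2)*(-210) = -½*(-210) = 105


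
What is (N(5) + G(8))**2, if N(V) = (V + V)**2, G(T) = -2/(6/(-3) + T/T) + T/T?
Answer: 10609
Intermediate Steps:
G(T) = 3 (G(T) = -2/(6*(-1/3) + 1) + 1 = -2/(-2 + 1) + 1 = -2/(-1) + 1 = -2*(-1) + 1 = 2 + 1 = 3)
N(V) = 4*V**2 (N(V) = (2*V)**2 = 4*V**2)
(N(5) + G(8))**2 = (4*5**2 + 3)**2 = (4*25 + 3)**2 = (100 + 3)**2 = 103**2 = 10609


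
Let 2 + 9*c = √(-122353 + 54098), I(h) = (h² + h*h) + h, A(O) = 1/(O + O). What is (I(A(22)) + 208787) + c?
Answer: 1818950615/8712 + I*√68255/9 ≈ 2.0879e+5 + 29.029*I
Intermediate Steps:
A(O) = 1/(2*O)
I(h) = h + 2*h² (I(h) = (h² + h²) + h = 2*h² + h = h + 2*h²)
c = -2/9 + I*√68255/9 (c = -2/9 + √(-122353 + 54098)/9 = -2/9 + √(-68255)/9 = -2/9 + (I*√68255)/9 = -2/9 + I*√68255/9 ≈ -0.22222 + 29.029*I)
(I(A(22)) + 208787) + c = (((½)/22)*(1 + 2*((½)/22)) + 208787) + (-2/9 + I*√68255/9) = (((½)*(1/22))*(1 + 2*((½)*(1/22))) + 208787) + (-2/9 + I*√68255/9) = ((1 + 2*(1/44))/44 + 208787) + (-2/9 + I*√68255/9) = ((1 + 1/22)/44 + 208787) + (-2/9 + I*√68255/9) = ((1/44)*(23/22) + 208787) + (-2/9 + I*√68255/9) = (23/968 + 208787) + (-2/9 + I*√68255/9) = 202105839/968 + (-2/9 + I*√68255/9) = 1818950615/8712 + I*√68255/9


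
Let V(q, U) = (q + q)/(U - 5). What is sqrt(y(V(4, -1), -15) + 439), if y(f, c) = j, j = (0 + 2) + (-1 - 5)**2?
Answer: 3*sqrt(53) ≈ 21.840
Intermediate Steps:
V(q, U) = 2*q/(-5 + U) (V(q, U) = (2*q)/(-5 + U) = 2*q/(-5 + U))
j = 38 (j = 2 + (-6)**2 = 2 + 36 = 38)
y(f, c) = 38
sqrt(y(V(4, -1), -15) + 439) = sqrt(38 + 439) = sqrt(477) = 3*sqrt(53)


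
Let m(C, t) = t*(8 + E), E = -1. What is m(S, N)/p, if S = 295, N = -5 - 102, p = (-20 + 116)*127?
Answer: -749/12192 ≈ -0.061434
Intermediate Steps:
p = 12192 (p = 96*127 = 12192)
N = -107
m(C, t) = 7*t (m(C, t) = t*(8 - 1) = t*7 = 7*t)
m(S, N)/p = (7*(-107))/12192 = -749*1/12192 = -749/12192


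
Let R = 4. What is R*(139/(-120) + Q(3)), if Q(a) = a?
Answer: 221/30 ≈ 7.3667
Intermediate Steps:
R*(139/(-120) + Q(3)) = 4*(139/(-120) + 3) = 4*(139*(-1/120) + 3) = 4*(-139/120 + 3) = 4*(221/120) = 221/30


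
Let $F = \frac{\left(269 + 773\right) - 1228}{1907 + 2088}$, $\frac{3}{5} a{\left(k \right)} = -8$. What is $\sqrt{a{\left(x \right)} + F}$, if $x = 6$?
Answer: $\frac{i \sqrt{1921890630}}{11985} \approx 3.6579 i$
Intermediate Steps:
$a{\left(k \right)} = - \frac{40}{3}$ ($a{\left(k \right)} = \frac{5}{3} \left(-8\right) = - \frac{40}{3}$)
$F = - \frac{186}{3995}$ ($F = \frac{1042 - 1228}{3995} = \left(-186\right) \frac{1}{3995} = - \frac{186}{3995} \approx -0.046558$)
$\sqrt{a{\left(x \right)} + F} = \sqrt{- \frac{40}{3} - \frac{186}{3995}} = \sqrt{- \frac{160358}{11985}} = \frac{i \sqrt{1921890630}}{11985}$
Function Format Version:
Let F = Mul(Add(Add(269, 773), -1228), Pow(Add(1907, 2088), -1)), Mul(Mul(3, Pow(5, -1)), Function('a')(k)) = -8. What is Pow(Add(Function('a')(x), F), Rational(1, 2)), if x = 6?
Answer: Mul(Rational(1, 11985), I, Pow(1921890630, Rational(1, 2))) ≈ Mul(3.6579, I)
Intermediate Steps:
Function('a')(k) = Rational(-40, 3) (Function('a')(k) = Mul(Rational(5, 3), -8) = Rational(-40, 3))
F = Rational(-186, 3995) (F = Mul(Add(1042, -1228), Pow(3995, -1)) = Mul(-186, Rational(1, 3995)) = Rational(-186, 3995) ≈ -0.046558)
Pow(Add(Function('a')(x), F), Rational(1, 2)) = Pow(Add(Rational(-40, 3), Rational(-186, 3995)), Rational(1, 2)) = Pow(Rational(-160358, 11985), Rational(1, 2)) = Mul(Rational(1, 11985), I, Pow(1921890630, Rational(1, 2)))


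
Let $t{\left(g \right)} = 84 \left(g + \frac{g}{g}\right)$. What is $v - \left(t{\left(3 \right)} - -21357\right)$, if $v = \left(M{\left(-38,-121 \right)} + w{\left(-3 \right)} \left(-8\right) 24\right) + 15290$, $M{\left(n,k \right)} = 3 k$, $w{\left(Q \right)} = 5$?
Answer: $-7726$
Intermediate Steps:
$t{\left(g \right)} = 84 + 84 g$ ($t{\left(g \right)} = 84 \left(g + 1\right) = 84 \left(1 + g\right) = 84 + 84 g$)
$v = 13967$ ($v = \left(3 \left(-121\right) + 5 \left(-8\right) 24\right) + 15290 = \left(-363 - 960\right) + 15290 = -1323 + 15290 = 13967$)
$v - \left(t{\left(3 \right)} - -21357\right) = 13967 - \left(\left(84 + 84 \cdot 3\right) - -21357\right) = 13967 - \left(\left(84 + 252\right) + 21357\right) = 13967 - \left(336 + 21357\right) = 13967 - 21693 = -7726$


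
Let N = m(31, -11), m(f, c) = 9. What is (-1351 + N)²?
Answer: 1800964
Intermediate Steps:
N = 9
(-1351 + N)² = (-1351 + 9)² = (-1342)² = 1800964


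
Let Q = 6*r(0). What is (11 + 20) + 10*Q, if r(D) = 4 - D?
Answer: 271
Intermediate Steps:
Q = 24 (Q = 6*(4 - 1*0) = 6*(4 + 0) = 6*4 = 24)
(11 + 20) + 10*Q = (11 + 20) + 10*24 = 31 + 240 = 271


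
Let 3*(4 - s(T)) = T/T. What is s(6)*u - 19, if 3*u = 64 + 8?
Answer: 69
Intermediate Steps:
s(T) = 11/3 (s(T) = 4 - T/(3*T) = 4 - ⅓*1 = 4 - ⅓ = 11/3)
u = 24 (u = (64 + 8)/3 = (⅓)*72 = 24)
s(6)*u - 19 = (11/3)*24 - 19 = 88 - 19 = 69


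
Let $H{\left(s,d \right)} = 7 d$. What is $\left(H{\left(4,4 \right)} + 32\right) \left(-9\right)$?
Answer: $-540$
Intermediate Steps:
$\left(H{\left(4,4 \right)} + 32\right) \left(-9\right) = \left(7 \cdot 4 + 32\right) \left(-9\right) = \left(28 + 32\right) \left(-9\right) = 60 \left(-9\right) = -540$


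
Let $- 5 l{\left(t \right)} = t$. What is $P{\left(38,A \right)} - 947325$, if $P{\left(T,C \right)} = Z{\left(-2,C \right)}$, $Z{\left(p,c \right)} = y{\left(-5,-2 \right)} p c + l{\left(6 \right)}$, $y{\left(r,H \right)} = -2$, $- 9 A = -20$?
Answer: $- \frac{42629279}{45} \approx -9.4732 \cdot 10^{5}$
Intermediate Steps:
$A = \frac{20}{9}$ ($A = \left(- \frac{1}{9}\right) \left(-20\right) = \frac{20}{9} \approx 2.2222$)
$l{\left(t \right)} = - \frac{t}{5}$
$Z{\left(p,c \right)} = - \frac{6}{5} - 2 c p$ ($Z{\left(p,c \right)} = - 2 p c - \frac{6}{5} = - 2 c p - \frac{6}{5} = - \frac{6}{5} - 2 c p$)
$P{\left(T,C \right)} = - \frac{6}{5} + 4 C$ ($P{\left(T,C \right)} = - \frac{6}{5} - 2 C \left(-2\right) = - \frac{6}{5} + 4 C$)
$P{\left(38,A \right)} - 947325 = \left(- \frac{6}{5} + 4 \cdot \frac{20}{9}\right) - 947325 = \left(- \frac{6}{5} + \frac{80}{9}\right) - 947325 = \frac{346}{45} - 947325 = - \frac{42629279}{45}$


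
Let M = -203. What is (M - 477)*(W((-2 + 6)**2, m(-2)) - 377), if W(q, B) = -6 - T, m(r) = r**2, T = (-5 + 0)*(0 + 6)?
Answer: 240040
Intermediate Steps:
T = -30 (T = -5*6 = -30)
W(q, B) = 24 (W(q, B) = -6 - 1*(-30) = -6 + 30 = 24)
(M - 477)*(W((-2 + 6)**2, m(-2)) - 377) = (-203 - 477)*(24 - 377) = -680*(-353) = 240040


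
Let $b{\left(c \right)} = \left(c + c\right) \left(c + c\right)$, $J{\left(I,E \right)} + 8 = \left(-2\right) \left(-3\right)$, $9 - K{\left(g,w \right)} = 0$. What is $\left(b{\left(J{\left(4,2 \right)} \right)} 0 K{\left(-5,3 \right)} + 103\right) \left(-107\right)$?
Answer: $-11021$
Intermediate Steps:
$K{\left(g,w \right)} = 9$ ($K{\left(g,w \right)} = 9 - 0 = 9 + 0 = 9$)
$J{\left(I,E \right)} = -2$ ($J{\left(I,E \right)} = -8 - -6 = -8 + 6 = -2$)
$b{\left(c \right)} = 4 c^{2}$ ($b{\left(c \right)} = 2 c 2 c = 4 c^{2}$)
$\left(b{\left(J{\left(4,2 \right)} \right)} 0 K{\left(-5,3 \right)} + 103\right) \left(-107\right) = \left(4 \left(-2\right)^{2} \cdot 0 \cdot 9 + 103\right) \left(-107\right) = \left(4 \cdot 4 \cdot 0 \cdot 9 + 103\right) \left(-107\right) = \left(16 \cdot 0 \cdot 9 + 103\right) \left(-107\right) = \left(0 \cdot 9 + 103\right) \left(-107\right) = \left(0 + 103\right) \left(-107\right) = 103 \left(-107\right) = -11021$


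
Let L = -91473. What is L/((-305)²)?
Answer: -91473/93025 ≈ -0.98332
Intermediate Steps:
L/((-305)²) = -91473/((-305)²) = -91473/93025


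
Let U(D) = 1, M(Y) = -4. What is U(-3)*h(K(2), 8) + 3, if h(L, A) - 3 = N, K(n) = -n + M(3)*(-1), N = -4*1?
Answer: 2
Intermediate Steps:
N = -4
K(n) = 4 - n (K(n) = -n - 4*(-1) = -n + 4 = 4 - n)
h(L, A) = -1 (h(L, A) = 3 - 4 = -1)
U(-3)*h(K(2), 8) + 3 = 1*(-1) + 3 = -1 + 3 = 2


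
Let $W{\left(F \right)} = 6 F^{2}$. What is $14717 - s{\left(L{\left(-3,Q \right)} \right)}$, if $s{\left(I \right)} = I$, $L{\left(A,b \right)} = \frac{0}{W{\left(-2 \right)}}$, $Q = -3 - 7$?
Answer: $14717$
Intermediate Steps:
$Q = -10$ ($Q = -3 - 7 = -10$)
$L{\left(A,b \right)} = 0$ ($L{\left(A,b \right)} = \frac{0}{6 \left(-2\right)^{2}} = \frac{0}{6 \cdot 4} = \frac{0}{24} = 0 \cdot \frac{1}{24} = 0$)
$14717 - s{\left(L{\left(-3,Q \right)} \right)} = 14717 - 0 = 14717 + 0 = 14717$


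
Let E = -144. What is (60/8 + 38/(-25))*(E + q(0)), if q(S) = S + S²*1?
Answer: -21528/25 ≈ -861.12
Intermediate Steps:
q(S) = S + S²
(60/8 + 38/(-25))*(E + q(0)) = (60/8 + 38/(-25))*(-144 + 0*(1 + 0)) = (60*(⅛) + 38*(-1/25))*(-144 + 0*1) = (15/2 - 38/25)*(-144 + 0) = (299/50)*(-144) = -21528/25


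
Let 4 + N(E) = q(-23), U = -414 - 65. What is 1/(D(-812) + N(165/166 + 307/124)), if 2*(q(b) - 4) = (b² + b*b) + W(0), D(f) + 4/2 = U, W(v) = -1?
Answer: 2/95 ≈ 0.021053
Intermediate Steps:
U = -479
D(f) = -481 (D(f) = -2 - 479 = -481)
q(b) = 7/2 + b² (q(b) = 4 + ((b² + b*b) - 1)/2 = 4 + ((b² + b²) - 1)/2 = 4 + (2*b² - 1)/2 = 4 + (-1 + 2*b²)/2 = 4 + (-½ + b²) = 7/2 + b²)
N(E) = 1057/2 (N(E) = -4 + (7/2 + (-23)²) = -4 + (7/2 + 529) = -4 + 1065/2 = 1057/2)
1/(D(-812) + N(165/166 + 307/124)) = 1/(-481 + 1057/2) = 1/(95/2) = 2/95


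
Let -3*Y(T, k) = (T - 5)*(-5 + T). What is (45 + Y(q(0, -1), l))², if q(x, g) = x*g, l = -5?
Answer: 12100/9 ≈ 1344.4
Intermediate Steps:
q(x, g) = g*x
Y(T, k) = -(-5 + T)²/3 (Y(T, k) = -(T - 5)*(-5 + T)/3 = -(-5 + T)*(-5 + T)/3 = -(-5 + T)²/3)
(45 + Y(q(0, -1), l))² = (45 - (-5 - 1*0)²/3)² = (45 - (-5 + 0)²/3)² = (45 - ⅓*(-5)²)² = (45 - ⅓*25)² = (45 - 25/3)² = (110/3)² = 12100/9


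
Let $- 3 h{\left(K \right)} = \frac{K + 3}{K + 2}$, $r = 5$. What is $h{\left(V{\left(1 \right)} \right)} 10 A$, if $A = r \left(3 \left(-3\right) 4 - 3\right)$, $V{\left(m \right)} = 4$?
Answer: $\frac{2275}{3} \approx 758.33$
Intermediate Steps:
$h{\left(K \right)} = - \frac{3 + K}{3 \left(2 + K\right)}$ ($h{\left(K \right)} = - \frac{\left(K + 3\right) \frac{1}{K + 2}}{3} = - \frac{\left(3 + K\right) \frac{1}{2 + K}}{3} = - \frac{\frac{1}{2 + K} \left(3 + K\right)}{3} = - \frac{3 + K}{3 \left(2 + K\right)}$)
$A = -195$ ($A = 5 \left(3 \left(-3\right) 4 - 3\right) = 5 \left(\left(-9\right) 4 - 3\right) = 5 \left(-36 - 3\right) = 5 \left(-39\right) = -195$)
$h{\left(V{\left(1 \right)} \right)} 10 A = \frac{-3 - 4}{3 \left(2 + 4\right)} 10 \left(-195\right) = \frac{-3 - 4}{3 \cdot 6} \cdot 10 \left(-195\right) = \frac{1}{3} \cdot \frac{1}{6} \left(-7\right) 10 \left(-195\right) = \left(- \frac{7}{18}\right) 10 \left(-195\right) = \left(- \frac{35}{9}\right) \left(-195\right) = \frac{2275}{3}$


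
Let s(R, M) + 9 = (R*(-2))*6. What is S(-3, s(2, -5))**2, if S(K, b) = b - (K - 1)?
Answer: 841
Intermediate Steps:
s(R, M) = -9 - 12*R (s(R, M) = -9 + (R*(-2))*6 = -9 - 2*R*6 = -9 - 12*R)
S(K, b) = 1 + b - K (S(K, b) = b - (-1 + K) = b + (1 - K) = 1 + b - K)
S(-3, s(2, -5))**2 = (1 + (-9 - 12*2) - 1*(-3))**2 = (1 + (-9 - 24) + 3)**2 = (1 - 33 + 3)**2 = (-29)**2 = 841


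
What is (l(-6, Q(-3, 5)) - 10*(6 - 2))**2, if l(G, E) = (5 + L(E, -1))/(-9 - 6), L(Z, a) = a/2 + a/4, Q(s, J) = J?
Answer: 5841889/3600 ≈ 1622.7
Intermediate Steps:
L(Z, a) = 3*a/4 (L(Z, a) = a*(1/2) + a*(1/4) = a/2 + a/4 = 3*a/4)
l(G, E) = -17/60 (l(G, E) = (5 + (3/4)*(-1))/(-9 - 6) = (5 - 3/4)/(-15) = (17/4)*(-1/15) = -17/60)
(l(-6, Q(-3, 5)) - 10*(6 - 2))**2 = (-17/60 - 10*(6 - 2))**2 = (-17/60 - 10*4)**2 = (-17/60 - 40)**2 = (-2417/60)**2 = 5841889/3600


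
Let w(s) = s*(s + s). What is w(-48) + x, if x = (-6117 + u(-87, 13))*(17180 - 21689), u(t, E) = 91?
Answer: 27175842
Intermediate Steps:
w(s) = 2*s² (w(s) = s*(2*s) = 2*s²)
x = 27171234 (x = (-6117 + 91)*(17180 - 21689) = -6026*(-4509) = 27171234)
w(-48) + x = 2*(-48)² + 27171234 = 2*2304 + 27171234 = 4608 + 27171234 = 27175842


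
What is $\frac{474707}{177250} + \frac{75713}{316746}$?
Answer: $\frac{40945418168}{14035807125} \approx 2.9172$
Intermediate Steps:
$\frac{474707}{177250} + \frac{75713}{316746} = \frac{40945418168}{14035807125}$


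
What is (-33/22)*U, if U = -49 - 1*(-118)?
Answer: -207/2 ≈ -103.50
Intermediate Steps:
U = 69 (U = -49 + 118 = 69)
(-33/22)*U = -33/22*69 = -33*1/22*69 = -3/2*69 = -207/2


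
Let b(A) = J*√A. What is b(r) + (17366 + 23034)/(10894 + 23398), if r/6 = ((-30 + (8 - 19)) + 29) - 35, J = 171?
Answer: 10100/8573 + 171*I*√282 ≈ 1.1781 + 2871.6*I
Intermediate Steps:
r = -282 (r = 6*(((-30 + (8 - 19)) + 29) - 35) = 6*(((-30 - 11) + 29) - 35) = 6*((-41 + 29) - 35) = 6*(-12 - 35) = 6*(-47) = -282)
b(A) = 171*√A
b(r) + (17366 + 23034)/(10894 + 23398) = 171*√(-282) + (17366 + 23034)/(10894 + 23398) = 171*(I*√282) + 40400/34292 = 171*I*√282 + 40400*(1/34292) = 171*I*√282 + 10100/8573 = 10100/8573 + 171*I*√282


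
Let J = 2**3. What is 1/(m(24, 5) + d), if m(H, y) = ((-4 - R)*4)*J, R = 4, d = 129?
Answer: -1/127 ≈ -0.0078740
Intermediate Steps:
J = 8
m(H, y) = -256 (m(H, y) = ((-4 - 1*4)*4)*8 = ((-4 - 4)*4)*8 = -8*4*8 = -32*8 = -256)
1/(m(24, 5) + d) = 1/(-256 + 129) = 1/(-127) = -1/127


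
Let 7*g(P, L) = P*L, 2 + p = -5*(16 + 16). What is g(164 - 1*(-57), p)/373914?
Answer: -1989/145411 ≈ -0.013678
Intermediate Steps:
p = -162 (p = -2 - 5*(16 + 16) = -2 - 5*32 = -2 - 160 = -162)
g(P, L) = L*P/7 (g(P, L) = (P*L)/7 = (L*P)/7 = L*P/7)
g(164 - 1*(-57), p)/373914 = ((⅐)*(-162)*(164 - 1*(-57)))/373914 = ((⅐)*(-162)*(164 + 57))*(1/373914) = ((⅐)*(-162)*221)*(1/373914) = -35802/7*1/373914 = -1989/145411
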